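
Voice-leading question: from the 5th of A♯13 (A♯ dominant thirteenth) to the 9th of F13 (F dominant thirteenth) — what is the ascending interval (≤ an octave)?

A♯13 (A♯ dominant thirteenth) has E♯ as its 5th, and F13 (F dominant thirteenth) has G as its 9th.
E♯ up to G is 2 semitones, a whole step narrower than a major third, so the interval is diminished.

diminished third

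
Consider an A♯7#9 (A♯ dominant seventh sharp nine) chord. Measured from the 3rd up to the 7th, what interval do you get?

Spelling the chord: A♯ C𝄪 E♯ G♯ B𝄪.
So we need the interval from C𝄪 up to G♯.
5 letter names make it a fifth; at 6 semitones (a half step narrower than perfect) the quality is diminished.
This 3–7 tritone is the characteristic tension at the heart of the dominant sound.

diminished fifth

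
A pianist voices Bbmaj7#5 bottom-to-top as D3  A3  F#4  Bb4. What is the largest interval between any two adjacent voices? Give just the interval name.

major sixth

Adjacent intervals: D3→A3 = perfect fifth; A3→F#4 = major sixth; F#4→Bb4 = diminished fourth.
The largest is A3 to F#4, a major sixth (9 semitones).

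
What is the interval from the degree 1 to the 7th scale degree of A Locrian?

m7

Spelling A Locrian: A B♭ C D E♭ F G.
That puts A below G.
A up to G is 10 semitones, a half step narrower than a major seventh, so the interval is minor.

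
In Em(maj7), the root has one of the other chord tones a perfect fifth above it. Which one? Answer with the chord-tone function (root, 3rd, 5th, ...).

5th

EmM7: E–G–B–D♯.
The root is E. A perfect fifth above E is B.
B is the chord's 5th.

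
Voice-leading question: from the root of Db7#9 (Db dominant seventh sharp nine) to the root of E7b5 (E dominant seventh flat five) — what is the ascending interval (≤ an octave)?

augmented second

Db7#9 (Db dominant seventh sharp nine) has Db as its root, and E7b5 (E dominant seventh flat five) has E as its root.
From Db to E: 3 semitones over a second = augmented.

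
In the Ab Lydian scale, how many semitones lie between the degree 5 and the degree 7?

4

The scale is Ab Bb C D Eb F G.
Eb up to G is a major third — 4 semitones.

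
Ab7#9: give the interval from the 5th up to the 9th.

Spelling the chord: Ab, C, Eb, Gb, B.
That puts Eb below B.
5 letter names make it a fifth; at 8 semitones (a half step wider than perfect) the quality is augmented.

augmented fifth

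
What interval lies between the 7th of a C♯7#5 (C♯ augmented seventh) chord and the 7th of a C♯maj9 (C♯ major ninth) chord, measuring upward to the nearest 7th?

The 7th of C♯7#5 (C♯ augmented seventh) is B; the 7th of C♯maj9 (C♯ major ninth) is B♯.
From B to B♯: 1 semitone over a unison = augmented.

augmented 1st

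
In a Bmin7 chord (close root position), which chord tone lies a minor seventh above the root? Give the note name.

A

B-7 (B minor seventh) is spelled B, D, F#, A.
The root is B. A minor seventh above B is A.
A is the chord's 7th.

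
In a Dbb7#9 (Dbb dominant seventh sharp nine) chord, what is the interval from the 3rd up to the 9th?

major seventh

Dbb7#9 (Dbb dominant seventh sharp nine): Dbb Fb Abb Cbb Eb.
3rd = Fb; 9th = Eb.
Counting 7 letters and 11 half steps from Fb gives a major seventh.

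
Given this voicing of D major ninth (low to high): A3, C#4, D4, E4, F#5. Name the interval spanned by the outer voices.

The outer voices are A3 and F#5.
From A to F# is 21 semitones, exactly the major thirteenth.

major 13th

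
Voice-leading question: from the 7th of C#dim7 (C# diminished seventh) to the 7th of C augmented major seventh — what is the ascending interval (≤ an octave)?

The 7th of C#dim7 (C# diminished seventh) is Bb; the 7th of C augmented major seventh is B.
Bb up to B is 1 semitone, a half step wider than a perfect unison, so the interval is augmented.

augmented unison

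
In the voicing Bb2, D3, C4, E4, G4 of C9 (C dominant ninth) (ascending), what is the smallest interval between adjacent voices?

Adjacent intervals: Bb2→D3 = major third; D3→C4 = minor seventh; C4→E4 = major third; E4→G4 = minor third.
The smallest is E4 to G4, a minor third (3 semitones).

m3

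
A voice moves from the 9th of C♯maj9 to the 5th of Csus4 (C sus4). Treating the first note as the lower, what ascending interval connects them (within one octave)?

diminished fourth

The 9th of C♯maj9 is D♯; the 5th of Csus4 (C sus4) is G.
4 letter names make it a fourth; at 4 semitones (a half step narrower than perfect) the quality is diminished.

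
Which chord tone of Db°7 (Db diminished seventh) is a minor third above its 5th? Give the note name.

Cbb

Spelling the chord: Db, Fb, Abb, Cbb.
The 5th is Abb. A minor third above Abb is Cbb.
Cbb is the chord's 7th.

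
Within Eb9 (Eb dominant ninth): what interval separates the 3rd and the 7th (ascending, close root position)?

d5

Eb9: Eb–G–Bb–Db–F.
So we need the interval from G up to Db.
5 letter names make it a fifth; at 6 semitones (a half step narrower than perfect) the quality is diminished.
That tritone between 3rd and 7th is what gives the dominant seventh its pull toward resolution.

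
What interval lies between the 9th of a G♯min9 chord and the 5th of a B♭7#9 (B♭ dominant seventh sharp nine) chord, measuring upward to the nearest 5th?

diminished sixth

The 9th of G♯min9 is A♯; the 5th of B♭7#9 (B♭ dominant seventh sharp nine) is F.
6 letter names make it a sixth; at 7 semitones (a whole step narrower than major) the quality is diminished.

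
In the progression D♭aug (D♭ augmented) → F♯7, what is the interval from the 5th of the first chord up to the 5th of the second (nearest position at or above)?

D♭aug (D♭ augmented) has A as its 5th, and F♯7 has C♯ as its 5th.
From A to C♯ is 4 semitones, exactly the major third.

major third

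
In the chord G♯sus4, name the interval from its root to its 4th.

Spelling the chord: G♯ C♯ D♯.
Root = G♯; 4th = C♯.
G♯ up to C♯ spans 4 letter names and 5 semitones — a perfect fourth.

perfect fourth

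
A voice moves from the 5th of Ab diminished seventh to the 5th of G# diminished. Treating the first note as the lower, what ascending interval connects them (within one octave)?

The 5th of Ab diminished seventh is Ebb; the 5th of G# diminished is D.
Ebb up to D is 12 semitones, a half step wider than a major seventh, so the interval is augmented.

augmented seventh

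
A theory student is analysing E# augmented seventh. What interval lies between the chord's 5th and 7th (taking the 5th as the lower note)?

The chord tones of E# augmented seventh are E# G## B## D#.
That puts B## below D#.
B## up to D# is 2 semitones, a whole step narrower than a major third, so the interval is diminished.

diminished 3rd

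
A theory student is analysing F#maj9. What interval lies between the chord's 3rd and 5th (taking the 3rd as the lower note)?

F# major ninth is spelled F#-A#-C#-E#-G#.
So we need the interval from A# up to C#.
3 letter names make it a third; at 3 semitones (a half step narrower than major) the quality is minor.

m3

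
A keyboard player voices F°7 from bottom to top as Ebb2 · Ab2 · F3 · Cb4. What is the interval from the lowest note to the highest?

The outer voices are Ebb2 and Cb4.
Ebb up to Cb spans 13 letter names and 21 semitones — a major thirteenth.

major 13th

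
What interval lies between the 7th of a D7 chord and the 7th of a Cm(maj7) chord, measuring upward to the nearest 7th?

The 7th of D7 is C; the 7th of Cm(maj7) is B.
Counting 7 letters and 11 half steps from C gives a major seventh.

major seventh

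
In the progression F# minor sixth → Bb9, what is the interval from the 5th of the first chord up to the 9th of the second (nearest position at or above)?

F# minor sixth has C# as its 5th, and Bb9 has C as its 9th.
8 letter names make it an octave; at 11 semitones (a half step narrower than perfect) the quality is diminished.

diminished 8th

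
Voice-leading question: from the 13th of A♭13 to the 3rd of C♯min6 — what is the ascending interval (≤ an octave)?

major seventh

The 13th of A♭13 is F; the 3rd of C♯min6 is E.
From F to E is 11 semitones, exactly the major seventh.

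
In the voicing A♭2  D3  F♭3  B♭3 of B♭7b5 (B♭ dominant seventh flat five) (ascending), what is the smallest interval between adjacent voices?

Adjacent intervals: A♭2→D3 = augmented fourth; D3→F♭3 = diminished third; F♭3→B♭3 = augmented fourth.
The smallest is D3 to F♭3, a diminished third (2 semitones).

diminished 3rd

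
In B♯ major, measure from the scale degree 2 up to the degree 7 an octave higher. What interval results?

major thirteenth

The scale runs B♯ C𝄪 D𝄪 E♯ F𝄪 G𝄪 A𝄪.
The scale degree 2 is C𝄪 and the 7th scale degree (up an octave) is A𝄪.
From C𝄪 to A𝄪 is 21 semitones, exactly the major thirteenth.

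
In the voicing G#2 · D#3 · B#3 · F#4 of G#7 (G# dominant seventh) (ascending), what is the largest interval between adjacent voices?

Adjacent intervals: G#2→D#3 = perfect fifth; D#3→B#3 = major sixth; B#3→F#4 = diminished fifth.
The largest is D#3 to B#3, a major sixth (9 semitones).

M6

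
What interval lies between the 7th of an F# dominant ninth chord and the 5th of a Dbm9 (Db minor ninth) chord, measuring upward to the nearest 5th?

The 7th of F# dominant ninth is E; the 5th of Dbm9 (Db minor ninth) is Ab.
From E to Ab: 4 semitones over a fourth = diminished.

diminished fourth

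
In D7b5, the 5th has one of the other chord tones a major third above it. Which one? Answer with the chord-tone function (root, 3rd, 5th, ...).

Spelling the chord: D-F#-Ab-C.
The 5th is Ab. A major third above Ab is C.
C is the chord's 7th.

7th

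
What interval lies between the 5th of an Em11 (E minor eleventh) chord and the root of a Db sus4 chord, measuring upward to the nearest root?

diminished third

The 5th of Em11 (E minor eleventh) is B; the root of Db sus4 is Db.
From B to Db: 2 semitones over a third = diminished.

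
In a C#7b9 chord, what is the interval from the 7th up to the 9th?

C#7b9 (C# dominant seventh flat nine) is spelled C# E# G# B D.
The 7th is B and the 9th is D.
From B to D: 3 semitones over a third = minor.

minor third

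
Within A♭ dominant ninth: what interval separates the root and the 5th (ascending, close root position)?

P5

A♭ dominant ninth is spelled A♭–C–E♭–G♭–B♭.
So we need the interval from A♭ up to E♭.
From A♭ to E♭ is 7 semitones, exactly the perfect fifth.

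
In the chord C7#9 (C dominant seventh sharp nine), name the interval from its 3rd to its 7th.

Spelling the chord: C E G Bb D#.
The 3rd is E and the 7th is Bb.
From E to Bb: 6 semitones over a fifth = diminished.
That tritone between 3rd and 7th is what gives the dominant seventh its pull toward resolution.

d5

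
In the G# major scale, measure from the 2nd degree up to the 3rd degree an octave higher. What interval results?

The scale runs G# A# B# C# D# E# F##.
That puts A# below B#.
A# up to B# spans 9 letter names and 14 semitones — a major ninth.

major ninth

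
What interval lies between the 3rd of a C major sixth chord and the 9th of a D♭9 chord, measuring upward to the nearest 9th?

diminished 8th

C major sixth has E as its 3rd, and D♭9 has E♭ as its 9th.
From E to E♭: 11 semitones over an octave = diminished.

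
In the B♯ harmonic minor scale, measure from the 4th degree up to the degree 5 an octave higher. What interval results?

The scale runs B♯ C𝄪 D♯ E♯ F𝄪 G♯ A𝄪.
4th degree = E♯; scale degree 5 (up an octave) = F𝄪.
E♯ up to F𝄪 spans 9 letter names and 14 semitones — a major ninth.

major 9th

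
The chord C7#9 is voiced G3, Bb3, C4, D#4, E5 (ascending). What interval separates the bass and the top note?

The outer voices are G3 and E5.
G up to E spans 13 letter names and 21 semitones — a major thirteenth.

major 13th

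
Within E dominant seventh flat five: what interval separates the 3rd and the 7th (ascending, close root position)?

diminished fifth

Spelling the chord: E G# Bb D.
So we need the interval from G# up to D.
G# up to D is 6 semitones, a half step narrower than a perfect fifth, so the interval is diminished.
That tritone between 3rd and 7th is what gives the dominant seventh its pull toward resolution.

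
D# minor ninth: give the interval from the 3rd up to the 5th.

The chord tones of D#min9 are D#-F#-A#-C#-E#.
3rd = F#; 5th = A#.
Counting 3 letters and 4 half steps from F# gives a major third.

major 3rd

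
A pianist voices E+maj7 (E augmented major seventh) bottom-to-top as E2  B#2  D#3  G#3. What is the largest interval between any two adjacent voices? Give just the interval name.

Adjacent intervals: E2→B#2 = augmented fifth; B#2→D#3 = minor third; D#3→G#3 = perfect fourth.
The largest is E2 to B#2, an augmented fifth (8 semitones).

augmented fifth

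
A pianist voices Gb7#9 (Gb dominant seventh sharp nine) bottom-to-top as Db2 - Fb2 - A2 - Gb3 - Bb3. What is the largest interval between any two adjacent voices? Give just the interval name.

Adjacent intervals: Db2→Fb2 = minor third; Fb2→A2 = augmented third; A2→Gb3 = diminished seventh; Gb3→Bb3 = major third.
The largest is A2 to Gb3, a diminished seventh (9 semitones).

diminished seventh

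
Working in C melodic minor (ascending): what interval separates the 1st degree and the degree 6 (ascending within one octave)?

The scale runs C D Eb F G A B.
The 1st degree is C and the 6th degree is A.
C up to A spans 6 letter names and 9 semitones — a major sixth.

M6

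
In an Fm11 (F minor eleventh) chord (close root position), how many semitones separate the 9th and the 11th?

3

The chord tones of F minor eleventh are F-Ab-C-Eb-G-Bb.
G to Bb is a minor third: 3 semitones.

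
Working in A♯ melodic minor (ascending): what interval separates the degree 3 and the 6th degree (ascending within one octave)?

augmented fourth

A♯ melodic minor: A♯ B♯ C♯ D♯ E♯ F𝄪 G𝄪.
That puts C♯ below F𝄪.
C♯ up to F𝄪 is 6 semitones, a half step wider than a perfect fourth, so the interval is augmented.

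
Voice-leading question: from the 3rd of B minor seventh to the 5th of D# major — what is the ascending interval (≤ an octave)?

A5

The 3rd of B minor seventh is D; the 5th of D# major is A#.
From D to A#: 8 semitones over a fifth = augmented.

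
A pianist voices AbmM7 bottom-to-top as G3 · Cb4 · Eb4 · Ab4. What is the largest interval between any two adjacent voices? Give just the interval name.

perfect 4th

Adjacent intervals: G3→Cb4 = diminished fourth; Cb4→Eb4 = major third; Eb4→Ab4 = perfect fourth.
The largest is Eb4 to Ab4, a perfect fourth (5 semitones).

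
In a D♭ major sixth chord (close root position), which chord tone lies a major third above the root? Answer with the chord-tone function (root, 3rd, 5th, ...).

3rd

D♭6 (D♭ major sixth): D♭–F–A♭–B♭.
The root is D♭. A major third above D♭ is F.
F is the chord's 3rd.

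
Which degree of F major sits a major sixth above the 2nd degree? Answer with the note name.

The scale is F G A B♭ C D E.
The 2nd degree is G; a major sixth above that is E — scale degree 7.

E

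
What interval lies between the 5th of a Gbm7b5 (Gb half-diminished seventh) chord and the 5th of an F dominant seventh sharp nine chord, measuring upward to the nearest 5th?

augmented 7th

Gbm7b5 (Gb half-diminished seventh) has Dbb as its 5th, and F dominant seventh sharp nine has C as its 5th.
From Dbb to C: 12 semitones over a seventh = augmented.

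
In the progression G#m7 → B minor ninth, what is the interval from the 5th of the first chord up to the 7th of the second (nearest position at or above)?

d5

G#m7 has D# as its 5th, and B minor ninth has A as its 7th.
D# up to A is 6 semitones, a half step narrower than a perfect fifth, so the interval is diminished.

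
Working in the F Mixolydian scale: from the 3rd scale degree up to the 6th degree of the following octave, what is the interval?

Spelling the F Mixolydian scale: F G A Bb C D Eb.
The 3rd scale degree is A and the scale degree 6 (up an octave) is D.
Counting 11 letters and 17 half steps from A gives a perfect eleventh.

perfect eleventh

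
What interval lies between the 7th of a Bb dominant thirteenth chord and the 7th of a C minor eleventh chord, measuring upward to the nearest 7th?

The 7th of Bb dominant thirteenth is Ab; the 7th of C minor eleventh is Bb.
From Ab to Bb is 2 semitones, exactly the major second.

major second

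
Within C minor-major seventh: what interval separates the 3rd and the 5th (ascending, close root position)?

major third

Cm(maj7) (C minor-major seventh): C–Eb–G–B.
3rd = Eb; 5th = G.
Eb up to G spans 3 letter names and 4 semitones — a major third.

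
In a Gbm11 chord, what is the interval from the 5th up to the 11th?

The chord tones of Gbm11 (Gb minor eleventh) are Gb, Bbb, Db, Fb, Ab, Cb.
The 5th is Db and the 11th is Cb.
Db up to Cb is 10 semitones, a half step narrower than a major seventh, so the interval is minor.

minor seventh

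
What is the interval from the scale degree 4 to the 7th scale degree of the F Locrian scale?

perfect fourth

Spelling the F Locrian scale: F Gb Ab Bb Cb Db Eb.
So we need the interval from Bb up to Eb.
Counting 4 letters and 5 half steps from Bb gives a perfect fourth.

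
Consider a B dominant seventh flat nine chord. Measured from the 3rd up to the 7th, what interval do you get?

diminished fifth

Spelling the chord: B–D♯–F♯–A–C.
3rd = D♯; 7th = A.
D♯ up to A is 6 semitones, a half step narrower than a perfect fifth, so the interval is diminished.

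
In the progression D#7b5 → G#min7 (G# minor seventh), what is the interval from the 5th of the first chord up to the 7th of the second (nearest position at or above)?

The 5th of D#7b5 is A; the 7th of G#min7 (G# minor seventh) is F#.
A up to F# spans 6 letter names and 9 semitones — a major sixth.

major sixth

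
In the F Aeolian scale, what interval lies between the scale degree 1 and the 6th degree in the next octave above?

minor thirteenth

The scale runs F G A♭ B♭ C D♭ E♭.
The scale degree 1 is F and the 6th scale degree (up an octave) is D♭.
From F to D♭: 20 semitones over a thirteenth = minor.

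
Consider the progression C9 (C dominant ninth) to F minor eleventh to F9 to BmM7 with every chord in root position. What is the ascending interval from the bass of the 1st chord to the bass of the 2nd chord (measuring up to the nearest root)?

The roots are C and F.
Counting 4 letters and 5 half steps from C gives a perfect fourth.

perfect fourth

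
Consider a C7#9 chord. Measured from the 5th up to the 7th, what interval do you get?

Spelling the chord: C E G Bb D#.
So we need the interval from G up to Bb.
From G to Bb: 3 semitones over a third = minor.

m3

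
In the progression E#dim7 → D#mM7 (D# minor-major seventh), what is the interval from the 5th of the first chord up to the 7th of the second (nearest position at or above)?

E#dim7 has B as its 5th, and D#mM7 (D# minor-major seventh) has C## as its 7th.
B up to C## is 3 semitones, a half step wider than a major second, so the interval is augmented.

augmented second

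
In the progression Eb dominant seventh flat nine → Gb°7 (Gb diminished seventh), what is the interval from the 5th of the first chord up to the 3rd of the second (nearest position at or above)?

diminished 8th

The 5th of Eb dominant seventh flat nine is Bb; the 3rd of Gb°7 (Gb diminished seventh) is Bbb.
From Bb to Bbb: 11 semitones over an octave = diminished.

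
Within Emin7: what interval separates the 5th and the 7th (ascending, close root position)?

minor third

E-7 is spelled E-G-B-D.
That puts B below D.
3 letter names make it a third; at 3 semitones (a half step narrower than major) the quality is minor.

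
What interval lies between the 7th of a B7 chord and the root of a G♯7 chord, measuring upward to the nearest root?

major 7th

The 7th of B7 is A; the root of G♯7 is G♯.
A up to G♯ spans 7 letter names and 11 semitones — a major seventh.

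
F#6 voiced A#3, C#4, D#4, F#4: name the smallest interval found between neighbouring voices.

Adjacent intervals: A#3→C#4 = minor third; C#4→D#4 = major second; D#4→F#4 = minor third.
The smallest is C#4 to D#4, a major second (2 semitones).

major second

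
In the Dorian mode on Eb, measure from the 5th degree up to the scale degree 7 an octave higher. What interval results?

The scale runs Eb F Gb Ab Bb C Db.
5th degree = Bb; scale degree 7 (up an octave) = Db.
10 letter names make it a tenth; at 15 semitones (a half step narrower than major) the quality is minor.

minor tenth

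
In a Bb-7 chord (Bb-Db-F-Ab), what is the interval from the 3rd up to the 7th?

perfect fifth

That puts Db below Ab.
Counting 5 letters and 7 half steps from Db gives a perfect fifth.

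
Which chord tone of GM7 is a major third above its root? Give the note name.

Spelling the chord: G-B-D-F#.
The root is G. A major third above G is B.
B is the chord's 3rd.

B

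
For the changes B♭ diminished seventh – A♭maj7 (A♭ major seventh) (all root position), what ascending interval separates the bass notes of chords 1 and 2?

The roots are B♭ and A♭.
B♭ up to A♭ is 10 semitones, a half step narrower than a major seventh, so the interval is minor.

minor seventh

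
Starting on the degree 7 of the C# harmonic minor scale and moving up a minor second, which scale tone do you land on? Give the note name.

C#

The scale is C# D# E F# G# A B#.
The degree 7 is B#; a minor second above that is C# — scale degree 1.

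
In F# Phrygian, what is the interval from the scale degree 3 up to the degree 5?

M3

Spelling F# Phrygian: F# G A B C# D E.
That puts A below C#.
Counting 3 letters and 4 half steps from A gives a major third.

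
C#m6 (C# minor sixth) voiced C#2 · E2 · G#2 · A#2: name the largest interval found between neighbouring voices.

major third

Adjacent intervals: C#2→E2 = minor third; E2→G#2 = major third; G#2→A#2 = major second.
The largest is E2 to G#2, a major third (4 semitones).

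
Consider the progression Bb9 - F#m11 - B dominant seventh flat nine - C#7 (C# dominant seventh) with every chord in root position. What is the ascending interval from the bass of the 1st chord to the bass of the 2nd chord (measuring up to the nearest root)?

The roots are Bb and F#.
Bb up to F# is 8 semitones, a half step wider than a perfect fifth, so the interval is augmented.

augmented fifth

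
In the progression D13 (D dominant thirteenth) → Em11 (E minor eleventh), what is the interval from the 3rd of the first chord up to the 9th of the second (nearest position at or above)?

The 3rd of D13 (D dominant thirteenth) is F#; the 9th of Em11 (E minor eleventh) is F#.
F# up to F# spans 1 letter names and 0 semitones — a perfect unison.

P1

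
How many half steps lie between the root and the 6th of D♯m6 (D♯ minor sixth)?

9

D♯min6 (D♯ minor sixth): D♯, F♯, A♯, B♯.
D♯ to B♯ is a major sixth: 9 semitones.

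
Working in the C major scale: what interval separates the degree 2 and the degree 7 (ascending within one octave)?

Spelling the C major scale: C D E F G A B.
The degree 2 is D and the 7th scale degree is B.
Counting 6 letters and 9 half steps from D gives a major sixth.

major sixth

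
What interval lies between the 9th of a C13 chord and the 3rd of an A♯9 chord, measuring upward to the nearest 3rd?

The 9th of C13 is D; the 3rd of A♯9 is C𝄪.
D up to C𝄪 is 12 semitones, a half step wider than a major seventh, so the interval is augmented.

augmented 7th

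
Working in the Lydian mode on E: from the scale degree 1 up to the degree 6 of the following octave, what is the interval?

The scale runs E F♯ G♯ A♯ B C♯ D♯.
The scale degree 1 is E and the 6th scale degree (up an octave) is C♯.
E up to C♯ spans 13 letter names and 21 semitones — a major thirteenth.

major thirteenth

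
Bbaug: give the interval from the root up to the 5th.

Spelling the chord: Bb–D–F#.
That puts Bb below F#.
Bb up to F# is 8 semitones, a half step wider than a perfect fifth, so the interval is augmented.

augmented fifth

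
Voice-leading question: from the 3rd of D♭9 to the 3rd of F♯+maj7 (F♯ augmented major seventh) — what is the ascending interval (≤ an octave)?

augmented 3rd

D♭9 has F as its 3rd, and F♯+maj7 (F♯ augmented major seventh) has A♯ as its 3rd.
F up to A♯ is 5 semitones, a half step wider than a major third, so the interval is augmented.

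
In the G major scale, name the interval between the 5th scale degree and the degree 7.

The scale runs G A B C D E F#.
So we need the interval from D up to F#.
From D to F# is 4 semitones, exactly the major third.

M3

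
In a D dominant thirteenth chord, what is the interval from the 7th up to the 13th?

major 7th

Spelling the chord: D-F♯-A-C-E-B.
So we need the interval from C up to B.
C up to B spans 7 letter names and 11 semitones — a major seventh.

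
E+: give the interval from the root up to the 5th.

A5

Eaug (E augmented) is spelled E, G#, B#.
Root = E; 5th = B#.
E up to B# is 8 semitones, a half step wider than a perfect fifth, so the interval is augmented.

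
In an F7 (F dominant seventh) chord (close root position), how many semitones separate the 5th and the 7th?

3

The chord tones of F7 are F–A–C–E♭.
C to E♭ is a minor third: 3 semitones.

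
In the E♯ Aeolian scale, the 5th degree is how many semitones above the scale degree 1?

7

The scale is E♯ F𝄪 G♯ A♯ B♯ C♯ D♯.
E♯ up to B♯ is a perfect fifth — 7 semitones.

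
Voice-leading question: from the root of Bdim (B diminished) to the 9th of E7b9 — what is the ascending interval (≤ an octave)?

diminished fifth

The root of Bdim (B diminished) is B; the 9th of E7b9 is F.
From B to F: 6 semitones over a fifth = diminished.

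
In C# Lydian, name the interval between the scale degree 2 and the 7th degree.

M6

Spelling C# Lydian: C# D# E# F## G# A# B#.
So we need the interval from D# up to B#.
Counting 6 letters and 9 half steps from D# gives a major sixth.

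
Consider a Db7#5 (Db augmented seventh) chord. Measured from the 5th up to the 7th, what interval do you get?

d3

The chord tones of Db augmented seventh are Db-F-A-Cb.
5th = A; 7th = Cb.
A up to Cb is 2 semitones, a whole step narrower than a major third, so the interval is diminished.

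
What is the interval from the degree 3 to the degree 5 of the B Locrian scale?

Spelling the B Locrian scale: B C D E F G A.
That puts D below F.
D up to F is 3 semitones, a half step narrower than a major third, so the interval is minor.

minor 3rd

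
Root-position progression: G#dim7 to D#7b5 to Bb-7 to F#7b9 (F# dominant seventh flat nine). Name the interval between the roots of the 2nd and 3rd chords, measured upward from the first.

diminished sixth

The roots are D# and Bb.
D# up to Bb is 7 semitones, a whole step narrower than a major sixth, so the interval is diminished.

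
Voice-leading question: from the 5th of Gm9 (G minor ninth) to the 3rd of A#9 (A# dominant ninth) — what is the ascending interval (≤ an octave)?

augmented seventh

Gm9 (G minor ninth) has D as its 5th, and A#9 (A# dominant ninth) has C## as its 3rd.
D up to C## is 12 semitones, a half step wider than a major seventh, so the interval is augmented.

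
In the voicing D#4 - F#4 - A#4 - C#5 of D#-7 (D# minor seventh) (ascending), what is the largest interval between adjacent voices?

Adjacent intervals: D#4→F#4 = minor third; F#4→A#4 = major third; A#4→C#5 = minor third.
The largest is F#4 to A#4, a major third (4 semitones).

major third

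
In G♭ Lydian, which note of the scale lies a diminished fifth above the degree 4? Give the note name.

Gb

The scale is G♭ A♭ B♭ C D♭ E♭ F.
The degree 4 is C; a diminished fifth above that is G♭ — scale degree 1.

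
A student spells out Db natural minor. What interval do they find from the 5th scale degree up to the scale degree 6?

Db natural minor: Db Eb Fb Gb Ab Bbb Cb.
So we need the interval from Ab up to Bbb.
2 letter names make it a second; at 1 semitone (a half step narrower than major) the quality is minor.

minor second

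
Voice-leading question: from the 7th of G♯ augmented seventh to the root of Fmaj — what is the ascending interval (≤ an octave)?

The 7th of G♯ augmented seventh is F♯; the root of Fmaj is F.
From F♯ to F: 11 semitones over an octave = diminished.

diminished 8th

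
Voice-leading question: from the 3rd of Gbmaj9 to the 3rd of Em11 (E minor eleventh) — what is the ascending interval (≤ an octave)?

Gbmaj9 has Bb as its 3rd, and Em11 (E minor eleventh) has G as its 3rd.
Bb up to G spans 6 letter names and 9 semitones — a major sixth.

M6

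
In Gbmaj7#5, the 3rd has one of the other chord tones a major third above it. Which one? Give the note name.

D

Spelling the chord: Gb Bb D F.
The 3rd is Bb. A major third above Bb is D.
D is the chord's 5th.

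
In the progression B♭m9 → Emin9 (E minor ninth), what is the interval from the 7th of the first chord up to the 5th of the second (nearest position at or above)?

B♭m9 has A♭ as its 7th, and Emin9 (E minor ninth) has B as its 5th.
2 letter names make it a second; at 3 semitones (a half step wider than major) the quality is augmented.

augmented 2nd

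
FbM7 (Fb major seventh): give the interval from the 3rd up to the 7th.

The chord tones of FbΔ7 (Fb major seventh) are Fb–Ab–Cb–Eb.
That puts Ab below Eb.
From Ab to Eb is 7 semitones, exactly the perfect fifth.

perfect fifth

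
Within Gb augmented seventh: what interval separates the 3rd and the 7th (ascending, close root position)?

d5

Gbaug7 (Gb augmented seventh) is spelled Gb-Bb-D-Fb.
That puts Bb below Fb.
From Bb to Fb: 6 semitones over a fifth = diminished.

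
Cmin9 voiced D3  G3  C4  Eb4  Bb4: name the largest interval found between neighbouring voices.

perfect 5th

Adjacent intervals: D3→G3 = perfect fourth; G3→C4 = perfect fourth; C4→Eb4 = minor third; Eb4→Bb4 = perfect fifth.
The largest is Eb4 to Bb4, a perfect fifth (7 semitones).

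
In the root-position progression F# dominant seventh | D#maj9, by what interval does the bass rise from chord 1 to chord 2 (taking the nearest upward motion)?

The roots are F# and D#.
F# up to D# spans 6 letter names and 9 semitones — a major sixth.

major sixth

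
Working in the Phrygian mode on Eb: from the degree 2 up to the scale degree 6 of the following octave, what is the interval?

Eb phrygian: Eb Fb Gb Ab Bb Cb Db.
So we need the interval from Fb up to Cb.
Counting 12 letters and 19 half steps from Fb gives a perfect twelfth.

perfect twelfth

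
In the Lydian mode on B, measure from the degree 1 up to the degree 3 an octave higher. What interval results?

M10

Spelling the Lydian mode on B: B C♯ D♯ E♯ F♯ G♯ A♯.
Degree 1 = B; 3rd scale degree (up an octave) = D♯.
B up to D♯ spans 10 letter names and 16 semitones — a major tenth.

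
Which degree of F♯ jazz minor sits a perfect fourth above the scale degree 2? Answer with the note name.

The scale is F♯ G♯ A B C♯ D♯ E♯.
The scale degree 2 is G♯; a perfect fourth above that is C♯ — scale degree 5.

C#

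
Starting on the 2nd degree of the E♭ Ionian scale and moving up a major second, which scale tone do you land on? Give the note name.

The scale is E♭ F G A♭ B♭ C D.
The 2nd degree is F; a major second above that is G — scale degree 3.

G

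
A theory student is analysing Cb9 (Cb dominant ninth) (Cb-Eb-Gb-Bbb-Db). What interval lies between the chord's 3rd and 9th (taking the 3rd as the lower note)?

minor seventh

So we need the interval from Eb up to Db.
Eb up to Db is 10 semitones, a half step narrower than a major seventh, so the interval is minor.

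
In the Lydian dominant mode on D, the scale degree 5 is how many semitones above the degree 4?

1

The scale is D E F# G# A B C.
G# up to A is a minor second — 1 semitone.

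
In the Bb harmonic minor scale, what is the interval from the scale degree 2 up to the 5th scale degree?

perfect 4th

The scale runs Bb C Db Eb F Gb A.
That puts C below F.
C up to F spans 4 letter names and 5 semitones — a perfect fourth.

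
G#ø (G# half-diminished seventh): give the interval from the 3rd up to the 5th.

m3

G# half-diminished seventh is spelled G# B D F#.
The 3rd is B and the 5th is D.
3 letter names make it a third; at 3 semitones (a half step narrower than major) the quality is minor.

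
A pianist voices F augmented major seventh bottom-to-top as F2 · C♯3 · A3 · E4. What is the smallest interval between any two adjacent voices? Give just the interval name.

perfect 5th

Adjacent intervals: F2→C♯3 = augmented fifth; C♯3→A3 = minor sixth; A3→E4 = perfect fifth.
The smallest is A3 to E4, a perfect fifth (7 semitones).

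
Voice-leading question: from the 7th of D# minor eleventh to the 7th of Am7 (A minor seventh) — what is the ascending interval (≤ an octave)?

D# minor eleventh has C# as its 7th, and Am7 (A minor seventh) has G as its 7th.
C# up to G is 6 semitones, a half step narrower than a perfect fifth, so the interval is diminished.

diminished 5th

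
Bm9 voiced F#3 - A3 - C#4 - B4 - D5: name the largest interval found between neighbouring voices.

m7

Adjacent intervals: F#3→A3 = minor third; A3→C#4 = major third; C#4→B4 = minor seventh; B4→D5 = minor third.
The largest is C#4 to B4, a minor seventh (10 semitones).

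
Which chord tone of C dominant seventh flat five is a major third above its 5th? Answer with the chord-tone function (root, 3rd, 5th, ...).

The chord tones of C7b5 are C-E-Gb-Bb.
The 5th is Gb. A major third above Gb is Bb.
Bb is the chord's 7th.

7th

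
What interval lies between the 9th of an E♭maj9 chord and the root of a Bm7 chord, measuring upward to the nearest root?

augmented fourth

E♭maj9 has F as its 9th, and Bm7 has B as its root.
F up to B is 6 semitones, a half step wider than a perfect fourth, so the interval is augmented.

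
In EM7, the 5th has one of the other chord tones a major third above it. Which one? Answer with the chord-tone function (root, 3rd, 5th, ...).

7th

EM7 (E major seventh): E, G♯, B, D♯.
The 5th is B. A major third above B is D♯.
D♯ is the chord's 7th.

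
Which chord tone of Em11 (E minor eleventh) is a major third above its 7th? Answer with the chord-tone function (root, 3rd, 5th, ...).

9th

Em11 is spelled E, G, B, D, F♯, A.
The 7th is D. A major third above D is F♯.
F♯ is the chord's 9th.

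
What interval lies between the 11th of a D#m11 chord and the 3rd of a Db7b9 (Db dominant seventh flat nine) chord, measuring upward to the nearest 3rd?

D#m11 has G# as its 11th, and Db7b9 (Db dominant seventh flat nine) has F as its 3rd.
7 letter names make it a seventh; at 9 semitones (a whole step narrower than major) the quality is diminished.

diminished 7th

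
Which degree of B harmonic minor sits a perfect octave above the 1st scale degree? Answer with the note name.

The scale is B C♯ D E F♯ G A♯.
The 1st scale degree is B; a perfect octave above that is B — scale degree 1.

B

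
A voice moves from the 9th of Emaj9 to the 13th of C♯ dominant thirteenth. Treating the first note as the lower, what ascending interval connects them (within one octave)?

Emaj9 has F♯ as its 9th, and C♯ dominant thirteenth has A♯ as its 13th.
From F♯ to A♯ is 4 semitones, exactly the major third.

M3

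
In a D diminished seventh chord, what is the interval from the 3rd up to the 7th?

Ddim7 is spelled D-F-A♭-C♭.
So we need the interval from F up to C♭.
From F to C♭: 6 semitones over a fifth = diminished.

d5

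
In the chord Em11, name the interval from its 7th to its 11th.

Em11 is spelled E, G, B, D, F♯, A.
7th = D; 11th = A.
D up to A spans 5 letter names and 7 semitones — a perfect fifth.

P5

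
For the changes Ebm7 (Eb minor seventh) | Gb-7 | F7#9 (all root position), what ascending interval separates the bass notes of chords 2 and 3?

M7

The roots are Gb and F.
From Gb to F is 11 semitones, exactly the major seventh.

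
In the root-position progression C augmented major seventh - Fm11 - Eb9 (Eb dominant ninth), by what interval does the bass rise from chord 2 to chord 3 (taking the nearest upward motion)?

The roots are F and Eb.
F up to Eb is 10 semitones, a half step narrower than a major seventh, so the interval is minor.

m7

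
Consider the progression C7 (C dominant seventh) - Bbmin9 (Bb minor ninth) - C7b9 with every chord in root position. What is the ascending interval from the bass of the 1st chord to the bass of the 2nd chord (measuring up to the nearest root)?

The roots are C and Bb.
From C to Bb: 10 semitones over a seventh = minor.

minor 7th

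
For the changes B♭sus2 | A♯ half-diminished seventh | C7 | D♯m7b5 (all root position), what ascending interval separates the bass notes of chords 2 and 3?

d3

The roots are A♯ and C.
3 letter names make it a third; at 2 semitones (a whole step narrower than major) the quality is diminished.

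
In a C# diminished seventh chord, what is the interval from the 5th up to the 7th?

The chord tones of C#dim7 (C# diminished seventh) are C#-E-G-Bb.
5th = G; 7th = Bb.
From G to Bb: 3 semitones over a third = minor.

minor third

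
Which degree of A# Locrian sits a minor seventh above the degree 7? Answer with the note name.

The scale is A# B C# D# E F# G#.
The degree 7 is G#; a minor seventh above that is F# — scale degree 6.

F#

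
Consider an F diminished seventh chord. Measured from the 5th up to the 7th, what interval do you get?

The chord tones of F°7 are F-Ab-Cb-Ebb.
So we need the interval from Cb up to Ebb.
3 letter names make it a third; at 3 semitones (a half step narrower than major) the quality is minor.

minor 3rd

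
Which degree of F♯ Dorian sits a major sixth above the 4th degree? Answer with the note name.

G#

The scale is F♯ G♯ A B C♯ D♯ E.
The 4th degree is B; a major sixth above that is G♯ — scale degree 2.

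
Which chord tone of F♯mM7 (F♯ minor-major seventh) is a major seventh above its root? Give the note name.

E#

The chord tones of F♯ minor-major seventh are F♯ A C♯ E♯.
The root is F♯. A major seventh above F♯ is E♯.
E♯ is the chord's 7th.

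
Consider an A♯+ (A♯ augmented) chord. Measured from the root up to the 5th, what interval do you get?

A5

The chord tones of A♯aug are A♯–C𝄪–E𝄪.
Root = A♯; 5th = E𝄪.
From A♯ to E𝄪: 8 semitones over a fifth = augmented.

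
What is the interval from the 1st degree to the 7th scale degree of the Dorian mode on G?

G dorian: G A Bb C D E F.
The 1st degree is G and the 7th scale degree is F.
G up to F is 10 semitones, a half step narrower than a major seventh, so the interval is minor.

minor seventh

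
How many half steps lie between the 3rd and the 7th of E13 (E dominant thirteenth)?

6

E13: E-G#-B-D-F#-C#.
G# to D is a diminished fifth: 6 semitones.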